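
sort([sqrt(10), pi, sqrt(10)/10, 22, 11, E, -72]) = [-72, sqrt(10)/10, E, pi, sqrt(10), 11, 22]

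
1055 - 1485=-430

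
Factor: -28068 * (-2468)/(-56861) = -1 * 2^4 * 3^1 * 7^(-1) * 617^1 * 2339^1 * 8123^(-1) = -69271824/56861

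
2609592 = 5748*454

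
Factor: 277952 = 2^6 * 43^1 * 101^1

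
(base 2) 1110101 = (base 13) 90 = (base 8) 165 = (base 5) 432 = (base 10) 117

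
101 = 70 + 31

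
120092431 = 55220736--64871695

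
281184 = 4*70296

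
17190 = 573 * 30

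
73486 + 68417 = 141903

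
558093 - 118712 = 439381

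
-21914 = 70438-92352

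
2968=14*212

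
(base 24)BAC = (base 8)14674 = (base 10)6588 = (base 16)19BC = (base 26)9JA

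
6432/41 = 156 + 36/41 ≈ 156.88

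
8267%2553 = 608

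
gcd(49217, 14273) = 7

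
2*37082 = 74164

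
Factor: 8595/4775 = 3^2*5^(-1) = 9/5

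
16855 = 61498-44643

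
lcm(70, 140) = 140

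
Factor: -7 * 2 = -1 * 2^1 * 7^1 = -14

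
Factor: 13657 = 7^1 * 1951^1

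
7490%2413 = 251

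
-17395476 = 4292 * (-4053)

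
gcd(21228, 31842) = 10614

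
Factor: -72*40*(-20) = 2^8*3^2*5^2 = 57600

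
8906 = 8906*1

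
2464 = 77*32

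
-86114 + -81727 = -167841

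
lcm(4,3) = 12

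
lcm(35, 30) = 210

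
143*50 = 7150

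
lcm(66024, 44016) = 132048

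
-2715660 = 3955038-6670698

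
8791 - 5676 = 3115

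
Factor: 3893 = 17^1 * 229^1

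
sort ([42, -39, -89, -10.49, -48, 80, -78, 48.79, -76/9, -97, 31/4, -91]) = [-97, -91, -89, -78, -48, -39, -10.49, -76/9, 31/4, 42, 48.79, 80]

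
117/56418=39/18806 ≈ 0.00207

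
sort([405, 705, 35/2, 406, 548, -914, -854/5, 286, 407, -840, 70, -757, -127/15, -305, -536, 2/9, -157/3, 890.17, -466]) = [-914, -840, -757, -536, -466, -305, -854/5, -157/3, -127/15, 2/9, 35/2, 70, 286, 405, 406, 407, 548, 705, 890.17]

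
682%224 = 10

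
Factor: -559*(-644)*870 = 2^3*3^1*5^1*7^1*13^1*23^1*29^1*43^1 = 313196520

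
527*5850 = 3082950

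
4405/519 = 8 + 253/519 ≈ 8.49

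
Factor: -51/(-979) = 3^1*11^(-1)*17^1*89^(-1)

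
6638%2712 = 1214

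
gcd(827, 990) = 1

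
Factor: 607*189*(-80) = -1*2^4*3^3*5^1*7^1*607^1 = -9177840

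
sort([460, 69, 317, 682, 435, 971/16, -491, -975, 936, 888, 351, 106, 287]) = [-975, -491, 971/16, 69, 106, 287, 317, 351, 435, 460, 682, 888, 936]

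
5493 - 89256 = -83763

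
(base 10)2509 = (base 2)100111001101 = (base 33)2a1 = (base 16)9cd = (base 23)4h2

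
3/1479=1/493 ≈ 0.00203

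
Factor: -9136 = -1*2^4*571^1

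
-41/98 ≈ -0.418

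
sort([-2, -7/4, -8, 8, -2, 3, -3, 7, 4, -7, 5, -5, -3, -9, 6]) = [-9, -8, -7, -5, -3, -3, -2, -2, -7/4, 3, 4, 5, 6, 7, 8]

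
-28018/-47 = 596 + 6/47 ≈ 596.13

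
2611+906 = 3517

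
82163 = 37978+44185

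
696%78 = 72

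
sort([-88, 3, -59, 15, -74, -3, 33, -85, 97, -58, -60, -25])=[-88, -85, -74, -60, -59, -58, -25, -3, 3, 15, 33, 97]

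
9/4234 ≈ 0.00213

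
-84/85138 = -42/42569 ≈ -0.000987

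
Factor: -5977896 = -1 * 2^3 * 3^1 * 249079^1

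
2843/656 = 4+219/656 ≈ 4.33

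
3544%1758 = 28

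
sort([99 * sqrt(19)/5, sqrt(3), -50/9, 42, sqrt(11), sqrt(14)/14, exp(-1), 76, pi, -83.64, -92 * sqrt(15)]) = [-92 * sqrt(15), -83.64, -50/9, sqrt(14)/14, exp(-1), sqrt(3), pi, sqrt(11), 42, 76, 99 * sqrt(19)/5]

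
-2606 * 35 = -91210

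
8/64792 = 1/8099 ≈ 0.000123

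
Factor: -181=-1 * 181^1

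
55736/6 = 9289 + 1/3 ≈ 9289.33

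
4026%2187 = 1839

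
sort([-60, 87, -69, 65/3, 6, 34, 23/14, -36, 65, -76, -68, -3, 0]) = [-76, -69, -68, -60, -36, -3, 0, 23/14, 6, 65/3, 34, 65, 87]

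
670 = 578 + 92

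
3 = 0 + 3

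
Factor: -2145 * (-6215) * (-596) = -1 * 2^2 * 3^1 * 5^2 * 11^2 * 13^1 * 113^1 * 149^1 = -7945380300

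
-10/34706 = -5/17353 ≈ -0.000288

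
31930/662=48 + 77/331 ≈ 48.23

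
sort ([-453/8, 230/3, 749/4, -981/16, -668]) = [-668, -981/16, -453/8, 230/3, 749/4]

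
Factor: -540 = -1*2^2*3^3*5^1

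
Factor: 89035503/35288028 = 2^(-2) * 3^(-2) * 31^1 * 269^1 * 3559^1 * 326741^(-1) = 29678501/11762676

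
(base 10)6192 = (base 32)61g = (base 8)14060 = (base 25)9mh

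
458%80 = 58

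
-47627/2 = -23813 - 1/2 = -23813.50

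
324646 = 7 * 46378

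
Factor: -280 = -1*2^3*5^1*7^1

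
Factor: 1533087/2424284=2^(-2)*3^7*29^(-1)*701^1*20899^(-1)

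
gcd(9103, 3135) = 1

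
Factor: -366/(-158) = 3^1 * 61^1 * 79^(-1) = 183/79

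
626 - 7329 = -6703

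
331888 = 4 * 82972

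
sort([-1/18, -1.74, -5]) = [-5, -1.74, -1/18]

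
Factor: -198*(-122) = 2^2*3^2*11^1*61^1 = 24156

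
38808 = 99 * 392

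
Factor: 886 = 2^1*443^1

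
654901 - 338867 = 316034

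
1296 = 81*16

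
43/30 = 1 + 13/30 ≈ 1.43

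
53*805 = 42665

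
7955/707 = 11 + 178/707 ≈ 11.25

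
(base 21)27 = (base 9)54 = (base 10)49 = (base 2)110001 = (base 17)2f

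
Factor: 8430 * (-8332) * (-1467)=2^3 * 3^3 * 5^1 * 163^1 * 281^1 * 2083^1=103040260920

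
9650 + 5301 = 14951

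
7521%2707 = 2107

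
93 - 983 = -890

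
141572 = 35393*4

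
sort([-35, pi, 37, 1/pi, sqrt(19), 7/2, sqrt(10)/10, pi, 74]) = [-35, sqrt(10)/10, 1/pi, pi, pi, 7/2, sqrt(19), 37, 74]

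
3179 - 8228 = -5049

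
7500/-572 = -13-16/143 ≈ -13.11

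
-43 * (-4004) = 172172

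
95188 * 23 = 2189324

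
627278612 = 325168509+302110103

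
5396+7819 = 13215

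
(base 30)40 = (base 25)4k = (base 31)3r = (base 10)120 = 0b1111000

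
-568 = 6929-7497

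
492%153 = 33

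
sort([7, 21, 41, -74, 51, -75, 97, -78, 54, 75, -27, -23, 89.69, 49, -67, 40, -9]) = [-78, -75, -74, -67, -27, -23, -9, 7, 21, 40, 41, 49, 51, 54, 75, 89.69, 97]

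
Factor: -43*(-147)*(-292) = -1*2^2*3^1*7^2*43^1*73^1 = -1845732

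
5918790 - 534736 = 5384054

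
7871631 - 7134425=737206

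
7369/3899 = 1 + 3470/3899≈1.89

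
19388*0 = 0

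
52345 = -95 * (-551) 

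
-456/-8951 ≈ 0.0509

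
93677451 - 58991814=34685637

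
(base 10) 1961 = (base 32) 1t9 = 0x7a9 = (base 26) 2nb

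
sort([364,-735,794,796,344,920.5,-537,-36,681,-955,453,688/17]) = [-955,-735,-537,-36,688/17,344,364,453,681,794,796,920.5]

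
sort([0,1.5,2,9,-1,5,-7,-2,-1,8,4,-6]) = [-7,-6,-2,-1,-1,0,1.5,2,4,5,8,9]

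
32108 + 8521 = 40629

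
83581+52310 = 135891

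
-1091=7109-8200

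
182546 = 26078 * 7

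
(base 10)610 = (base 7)1531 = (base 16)262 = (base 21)181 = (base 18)1fg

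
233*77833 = 18135089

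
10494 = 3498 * 3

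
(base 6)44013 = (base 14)22c9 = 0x17a9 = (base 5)143212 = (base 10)6057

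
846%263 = 57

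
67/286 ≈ 0.234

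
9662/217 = 44+114/217 ≈ 44.53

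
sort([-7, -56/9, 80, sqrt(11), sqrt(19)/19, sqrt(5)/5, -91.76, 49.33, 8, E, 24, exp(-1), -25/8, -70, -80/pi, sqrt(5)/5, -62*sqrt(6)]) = [-62*sqrt(6), -91.76, -70, -80/pi, -7, -56/9, -25/8, sqrt(19)/19, exp(-1), sqrt(5)/5, sqrt(5)/5, E, sqrt(11), 8, 24, 49.33, 80]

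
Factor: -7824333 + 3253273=-1*2^2*5^1*13^1*17581^1=-4571060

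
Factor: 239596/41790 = 2^1 * 3^(-1) * 5^(-1) * 43^1 = 86/15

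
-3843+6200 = 2357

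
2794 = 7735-4941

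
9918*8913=88399134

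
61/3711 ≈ 0.0164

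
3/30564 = 1/10188 ≈ 0.0000982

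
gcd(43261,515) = 1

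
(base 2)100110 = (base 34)14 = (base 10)38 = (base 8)46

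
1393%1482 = 1393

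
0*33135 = 0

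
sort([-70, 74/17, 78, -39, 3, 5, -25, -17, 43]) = [-70, -39, -25, -17, 3, 74/17, 5, 43, 78]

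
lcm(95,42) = 3990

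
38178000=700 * 54540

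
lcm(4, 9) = 36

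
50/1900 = 1/38 ≈ 0.0263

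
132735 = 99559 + 33176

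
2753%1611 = 1142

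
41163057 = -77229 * (-533)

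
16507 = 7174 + 9333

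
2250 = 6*375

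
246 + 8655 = 8901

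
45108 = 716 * 63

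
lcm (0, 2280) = 0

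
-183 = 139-322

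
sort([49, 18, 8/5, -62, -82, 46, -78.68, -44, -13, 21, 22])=[-82, -78.68, -62, -44, -13, 8/5, 18, 21, 22, 46, 49]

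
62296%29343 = 3610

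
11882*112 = 1330784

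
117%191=117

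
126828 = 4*31707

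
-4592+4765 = 173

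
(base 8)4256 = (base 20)5b2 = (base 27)318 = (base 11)1740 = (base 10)2222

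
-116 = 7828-7944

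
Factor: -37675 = -1 * 5^2 * 11^1 * 137^1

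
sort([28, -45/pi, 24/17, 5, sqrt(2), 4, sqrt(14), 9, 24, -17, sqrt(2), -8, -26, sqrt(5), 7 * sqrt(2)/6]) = [-26, -17, -45/pi, -8, 24/17, sqrt(2), sqrt(2), 7 * sqrt(2)/6, sqrt(5), sqrt(14), 4, 5, 9, 24, 28]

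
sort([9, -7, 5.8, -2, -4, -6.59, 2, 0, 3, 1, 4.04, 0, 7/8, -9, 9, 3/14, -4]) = [-9, -7, -6.59, -4, -4, -2, 0, 0, 3/14, 7/8, 1, 2, 3, 4.04, 5.8, 9, 9]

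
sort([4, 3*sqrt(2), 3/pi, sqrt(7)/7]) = [sqrt(7)/7, 3/pi, 4, 3*sqrt(2)]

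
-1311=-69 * 19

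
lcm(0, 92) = 0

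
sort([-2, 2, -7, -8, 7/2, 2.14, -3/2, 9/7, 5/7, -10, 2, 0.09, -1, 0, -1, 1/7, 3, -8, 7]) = [-10, -8, -8, -7, -2, -3/2, -1, -1, 0, 0.09, 1/7, 5/7, 9/7, 2, 2, 2.14, 3, 7/2, 7]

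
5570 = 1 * 5570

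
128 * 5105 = 653440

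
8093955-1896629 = 6197326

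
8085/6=2695/2=1347.50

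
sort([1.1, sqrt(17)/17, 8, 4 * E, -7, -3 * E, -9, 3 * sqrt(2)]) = [-9, -3 * E, -7, sqrt(17)/17, 1.1, 3 * sqrt(2), 8, 4 * E]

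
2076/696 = 2 + 57/58 ≈ 2.98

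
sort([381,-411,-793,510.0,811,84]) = [-793,-411,84,381,510.0,811]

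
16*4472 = 71552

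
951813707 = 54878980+896934727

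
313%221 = 92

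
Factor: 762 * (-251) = -1 * 2^1 * 3^1 * 127^1 * 251^1 = -191262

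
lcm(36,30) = 180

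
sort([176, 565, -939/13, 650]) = [-939/13, 176, 565, 650]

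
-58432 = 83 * (-704)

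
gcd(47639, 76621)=1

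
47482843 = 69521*683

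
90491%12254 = 4713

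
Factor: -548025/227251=-1 * 3^1 * 5^2 * 7307^1 * 227251^(-1)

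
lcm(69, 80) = 5520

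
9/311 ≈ 0.0289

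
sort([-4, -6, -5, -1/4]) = [-6, -5, -4, -1/4]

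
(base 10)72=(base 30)2c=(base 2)1001000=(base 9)80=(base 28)2g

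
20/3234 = 10/1617≈0.00618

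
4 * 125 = 500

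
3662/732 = 1831/366 ≈ 5.00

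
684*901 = 616284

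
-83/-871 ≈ 0.0953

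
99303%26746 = 19065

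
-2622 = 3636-6258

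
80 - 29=51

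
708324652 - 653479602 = 54845050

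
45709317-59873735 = -14164418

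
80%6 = 2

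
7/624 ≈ 0.0112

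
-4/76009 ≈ -0.0000526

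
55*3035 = 166925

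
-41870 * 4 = -167480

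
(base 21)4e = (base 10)98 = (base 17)5d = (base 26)3k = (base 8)142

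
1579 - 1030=549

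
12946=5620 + 7326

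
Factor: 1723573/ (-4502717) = -1 * 1723573^1 * 4502717^ (-1)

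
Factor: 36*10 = 2^3*3^2*5^1 = 360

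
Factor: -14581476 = -1*2^2*3^2*7^1*13^1*4451^1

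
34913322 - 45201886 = -10288564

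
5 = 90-85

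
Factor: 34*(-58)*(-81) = 2^2*3^4*17^1*29^1 = 159732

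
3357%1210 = 937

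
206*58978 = 12149468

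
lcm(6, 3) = 6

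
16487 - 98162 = -81675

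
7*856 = 5992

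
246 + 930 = 1176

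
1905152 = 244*7808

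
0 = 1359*0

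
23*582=13386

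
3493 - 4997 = -1504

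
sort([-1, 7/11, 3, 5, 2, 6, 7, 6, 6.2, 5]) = [-1, 7/11, 2, 3, 5, 5, 6, 6, 6.2, 7]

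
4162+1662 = 5824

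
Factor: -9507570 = -1*2^1*3^1*5^1*316919^1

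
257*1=257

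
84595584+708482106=793077690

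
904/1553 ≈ 0.582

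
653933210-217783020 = 436150190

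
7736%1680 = 1016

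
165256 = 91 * 1816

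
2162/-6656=-1081/3328 ≈ -0.325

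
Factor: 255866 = 2^1*13^2*757^1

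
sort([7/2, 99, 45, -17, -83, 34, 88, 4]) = [-83, -17, 7/2, 4, 34, 45, 88, 99]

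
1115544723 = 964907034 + 150637689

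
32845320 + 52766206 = 85611526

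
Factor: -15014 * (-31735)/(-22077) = -1 * 2^1 * 3^(-2) * 5^1 * 223^(-1) * 577^1 * 7507^1 = -43315390/2007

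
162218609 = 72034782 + 90183827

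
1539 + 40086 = 41625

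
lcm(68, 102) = 204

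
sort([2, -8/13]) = [-8/13, 2]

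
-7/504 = -1/72 ≈ -0.0139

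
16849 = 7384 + 9465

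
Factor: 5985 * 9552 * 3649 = 2^4 * 3^3 * 5^1 * 7^1 * 19^1 * 41^1 * 89^1 * 199^1 = 208608659280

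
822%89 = 21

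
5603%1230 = 683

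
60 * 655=39300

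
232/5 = 46 + 2/5 = 46.40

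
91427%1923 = 1046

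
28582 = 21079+7503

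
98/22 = 49/11 ≈ 4.45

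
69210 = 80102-10892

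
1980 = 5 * 396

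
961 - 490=471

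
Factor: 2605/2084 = 2^(-2) * 5^1 = 5/4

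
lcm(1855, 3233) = 113155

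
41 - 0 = 41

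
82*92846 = 7613372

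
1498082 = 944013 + 554069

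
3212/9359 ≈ 0.343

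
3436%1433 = 570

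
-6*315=-1890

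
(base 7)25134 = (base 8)14677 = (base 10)6591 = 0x19bf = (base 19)i4h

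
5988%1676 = 960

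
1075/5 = 215 = 215.00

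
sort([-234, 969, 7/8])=[-234, 7/8, 969]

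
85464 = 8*10683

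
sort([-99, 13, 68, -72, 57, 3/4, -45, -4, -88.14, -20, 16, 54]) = [-99, -88.14, -72, -45, -20, -4, 3/4, 13, 16, 54, 57, 68]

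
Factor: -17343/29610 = -1*2^(-1)*5^(-1)*7^(-1)*41^1 = -41/70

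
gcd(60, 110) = 10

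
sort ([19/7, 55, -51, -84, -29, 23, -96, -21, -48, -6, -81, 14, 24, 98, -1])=[-96, -84, -81, -51, -48, -29, -21, -6, -1, 19/7, 14, 23, 24, 55, 98]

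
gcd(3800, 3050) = 50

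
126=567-441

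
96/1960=12/245 ≈ 0.0490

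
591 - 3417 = -2826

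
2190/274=7+136/137 ≈ 7.99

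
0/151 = 0 = 0.00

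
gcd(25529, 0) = 25529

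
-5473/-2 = 2736 + 1/2 = 2736.50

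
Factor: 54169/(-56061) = -1*3^(-2)*19^1*2851^1*6229^(-1)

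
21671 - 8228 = 13443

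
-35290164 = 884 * (-39921)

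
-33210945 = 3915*(-8483)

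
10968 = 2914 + 8054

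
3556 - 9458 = -5902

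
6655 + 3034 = 9689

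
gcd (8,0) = 8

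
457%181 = 95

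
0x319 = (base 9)1071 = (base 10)793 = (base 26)14d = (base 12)561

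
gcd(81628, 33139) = 1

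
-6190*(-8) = 49520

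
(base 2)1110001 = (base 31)3k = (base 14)81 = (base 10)113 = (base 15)78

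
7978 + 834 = 8812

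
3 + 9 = 12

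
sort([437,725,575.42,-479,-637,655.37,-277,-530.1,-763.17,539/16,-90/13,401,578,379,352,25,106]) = [-763.17,-637,-530.1,-479,-277,-90/13,25,539/16,106,352,379,401,437,575.42,578,655.37,725]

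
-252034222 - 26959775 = -278993997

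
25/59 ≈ 0.424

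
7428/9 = 2476/3 ≈ 825.33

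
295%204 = 91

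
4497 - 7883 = -3386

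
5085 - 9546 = -4461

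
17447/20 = 872+7/20 = 872.35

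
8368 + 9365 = 17733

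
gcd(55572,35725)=1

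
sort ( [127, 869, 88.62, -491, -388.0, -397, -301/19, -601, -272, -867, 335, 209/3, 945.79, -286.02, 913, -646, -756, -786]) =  [-867, -786, -756, -646, -601, -491, -397, -388.0, -286.02, -272, -301/19, 209/3, 88.62, 127, 335, 869, 913, 945.79]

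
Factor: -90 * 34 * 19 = -1 * 2^2 * 3^2 * 5^1 * 17^1 * 19^1 = -58140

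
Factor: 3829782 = 2^1 * 3^1 * 11^1 * 58027^1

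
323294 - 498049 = -174755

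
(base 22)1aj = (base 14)399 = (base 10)723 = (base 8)1323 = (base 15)333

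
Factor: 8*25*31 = 2^3*5^2*31^1 = 6200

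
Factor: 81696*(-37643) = -1*2^5*3^1*23^1*37^1*37643^1 = -3075282528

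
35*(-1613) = -56455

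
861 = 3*287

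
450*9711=4369950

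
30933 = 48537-17604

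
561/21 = 26 + 5/7≈26.71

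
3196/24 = 799/6 ≈ 133.17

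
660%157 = 32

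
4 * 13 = 52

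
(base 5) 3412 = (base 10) 482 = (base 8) 742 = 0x1e2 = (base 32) f2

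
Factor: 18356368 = 2^4*1147273^1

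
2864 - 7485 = -4621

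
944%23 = 1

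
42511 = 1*42511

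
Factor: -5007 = -1 * 3^1 * 1669^1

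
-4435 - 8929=-13364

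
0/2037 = 0 = 0.00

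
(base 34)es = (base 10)504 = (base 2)111111000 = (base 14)280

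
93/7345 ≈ 0.0127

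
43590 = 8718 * 5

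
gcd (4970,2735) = 5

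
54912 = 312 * 176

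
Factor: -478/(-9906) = 3^(-1) * 13^(-1) * 127^(-1) * 239^1 = 239/4953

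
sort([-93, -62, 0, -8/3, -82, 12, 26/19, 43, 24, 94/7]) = [-93, -82, -62, -8/3, 0, 26/19, 12, 94/7, 24, 43]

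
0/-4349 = 0 = 0.00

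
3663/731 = 5 + 8/731 ≈ 5.01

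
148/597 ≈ 0.248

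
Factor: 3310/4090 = 331^1 * 409^(-1) = 331/409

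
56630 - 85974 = -29344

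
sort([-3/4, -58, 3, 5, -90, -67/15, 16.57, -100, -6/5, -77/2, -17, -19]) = [-100, -90, -58, -77/2, -19, -17, -67/15, -6/5, -3/4, 3, 5, 16.57]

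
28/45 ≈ 0.622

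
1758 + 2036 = 3794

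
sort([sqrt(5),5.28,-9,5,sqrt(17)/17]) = [-9,sqrt(17)/17,sqrt(5),5,5.28]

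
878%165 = 53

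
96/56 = 1 + 5/7 ≈ 1.71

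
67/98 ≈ 0.684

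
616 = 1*616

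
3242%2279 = 963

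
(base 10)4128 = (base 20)a68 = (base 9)5586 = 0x1020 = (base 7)15015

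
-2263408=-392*5774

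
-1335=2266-3601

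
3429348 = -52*(-65949) 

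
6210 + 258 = 6468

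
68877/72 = 7653/8 ≈ 956.63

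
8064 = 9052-988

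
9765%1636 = 1585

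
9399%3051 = 246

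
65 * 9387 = 610155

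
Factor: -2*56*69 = -1*2^4*3^1*7^1*23^1 = -7728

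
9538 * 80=763040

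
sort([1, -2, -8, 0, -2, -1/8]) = [-8, -2, -2, -1/8, 0, 1]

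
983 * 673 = 661559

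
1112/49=22+34/49 ≈ 22.69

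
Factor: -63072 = -1 * 2^5 * 3^3 * 73^1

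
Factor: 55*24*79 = 2^3*3^1*5^1*11^1*79^1 = 104280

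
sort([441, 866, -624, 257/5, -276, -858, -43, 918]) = [-858, -624, -276, -43, 257/5, 441, 866, 918]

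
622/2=311=311.00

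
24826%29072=24826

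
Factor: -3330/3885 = -1 * 2^1 * 3^1 * 7^(-1) = -6/7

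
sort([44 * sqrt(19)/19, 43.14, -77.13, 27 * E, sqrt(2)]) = [-77.13, sqrt(2), 44 * sqrt(19)/19, 43.14, 27 * E]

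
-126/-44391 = 42/14797 ≈ 0.00284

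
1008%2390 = 1008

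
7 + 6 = 13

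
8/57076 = 2/14269≈0.000140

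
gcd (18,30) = 6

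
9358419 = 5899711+3458708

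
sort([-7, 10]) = [-7, 10]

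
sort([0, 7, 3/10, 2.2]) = [0, 3/10, 2.2, 7]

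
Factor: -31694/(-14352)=2^(-3)*3^(-1)*53^1=53/24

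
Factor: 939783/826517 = 3^1*13^1*547^(-1)*1511^(-1)*24097^1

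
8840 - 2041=6799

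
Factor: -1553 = -1*1553^1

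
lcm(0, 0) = 0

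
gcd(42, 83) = 1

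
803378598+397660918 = 1201039516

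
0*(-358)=0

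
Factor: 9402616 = 2^3*271^1*4337^1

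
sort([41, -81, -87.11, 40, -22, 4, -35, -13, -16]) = [-87.11, -81, -35, -22, -16, -13, 4, 40, 41]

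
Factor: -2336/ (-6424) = 2^2 * 11^ (-1) = 4/11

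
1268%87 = 50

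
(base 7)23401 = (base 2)1011110001100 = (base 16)178c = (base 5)143103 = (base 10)6028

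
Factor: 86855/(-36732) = -1 * 2^(-2) * 3^(-1) * 5^1 * 29^1 * 599^1 * 3061^(-1)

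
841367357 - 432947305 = 408420052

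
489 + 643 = 1132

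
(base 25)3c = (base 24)3f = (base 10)87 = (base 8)127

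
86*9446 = 812356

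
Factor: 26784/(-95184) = -1*2^1*3^1*31^1*661^(-1) = -186/661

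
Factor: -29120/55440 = -1*2^2*3^(-2)*11^(-1)*13^1 = -52/99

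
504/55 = 9+9/55 ≈ 9.16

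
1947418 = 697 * 2794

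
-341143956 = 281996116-623140072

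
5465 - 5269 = 196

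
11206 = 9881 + 1325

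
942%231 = 18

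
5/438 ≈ 0.0114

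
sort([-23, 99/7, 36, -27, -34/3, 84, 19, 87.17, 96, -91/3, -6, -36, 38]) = [-36, -91/3, -27, -23, -34/3, -6, 99/7, 19, 36, 38, 84, 87.17, 96]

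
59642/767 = 77 + 583/767 ≈ 77.76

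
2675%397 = 293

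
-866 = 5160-6026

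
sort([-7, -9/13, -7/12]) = [-7, -9/13, -7/12]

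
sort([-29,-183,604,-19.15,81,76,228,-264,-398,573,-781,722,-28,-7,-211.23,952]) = [-781,-398,-264,-211.23,-183,-29,-28,-19.15,-7,76,81,228,573,604,722,952]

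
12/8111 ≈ 0.00148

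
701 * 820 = 574820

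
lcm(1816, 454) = 1816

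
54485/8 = 6810+5/8 ≈ 6810.63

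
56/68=14/17 ≈ 0.824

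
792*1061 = 840312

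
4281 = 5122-841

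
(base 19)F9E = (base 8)12740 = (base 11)4231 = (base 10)5600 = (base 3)21200102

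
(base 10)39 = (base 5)124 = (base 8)47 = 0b100111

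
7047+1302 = 8349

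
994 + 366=1360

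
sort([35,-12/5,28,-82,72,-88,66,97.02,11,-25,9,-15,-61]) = [-88,-82,-61,-25,-15,-12/5,9,11,28,35,66,72,97.02]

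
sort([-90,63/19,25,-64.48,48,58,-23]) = [-90,-64.48,-23,63/19,25,48,58]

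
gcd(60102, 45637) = 1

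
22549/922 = 24+421/922 ≈ 24.46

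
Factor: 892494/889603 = 2^1*3^2*11^(-1)*13^(-1)*179^1*277^1*6221^(-1)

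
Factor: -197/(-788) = 2^(-2) = 1/4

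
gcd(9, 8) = 1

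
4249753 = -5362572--9612325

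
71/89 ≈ 0.798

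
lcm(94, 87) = 8178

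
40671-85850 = -45179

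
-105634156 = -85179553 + -20454603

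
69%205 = 69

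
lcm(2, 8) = 8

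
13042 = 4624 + 8418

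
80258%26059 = 2081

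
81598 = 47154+34444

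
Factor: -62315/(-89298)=2^(-1) * 3^(-2) * 5^1 * 41^(-1) * 103^1=515/738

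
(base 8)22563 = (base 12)566b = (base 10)9587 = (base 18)1bab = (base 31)9u8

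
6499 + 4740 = 11239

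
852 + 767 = 1619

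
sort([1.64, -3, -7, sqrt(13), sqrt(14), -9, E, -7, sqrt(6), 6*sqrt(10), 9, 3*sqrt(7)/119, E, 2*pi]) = [-9, -7, -7, -3, 3*sqrt(7)/119, 1.64, sqrt(6), E, E, sqrt(13), sqrt(14), 2*pi, 9, 6*sqrt(10)]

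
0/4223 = 0 = 0.00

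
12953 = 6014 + 6939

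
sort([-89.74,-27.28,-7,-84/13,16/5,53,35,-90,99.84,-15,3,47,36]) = [-90,-89.74,-27.28,-15,-7,-84/13,3,16/5,35,36,47,53,99.84]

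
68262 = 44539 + 23723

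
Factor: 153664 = 2^6*7^4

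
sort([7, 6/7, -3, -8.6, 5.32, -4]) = [-8.6, -4, -3, 6/7, 5.32, 7]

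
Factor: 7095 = 3^1 * 5^1 * 11^1 * 43^1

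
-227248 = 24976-252224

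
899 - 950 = -51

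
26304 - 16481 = 9823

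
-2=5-7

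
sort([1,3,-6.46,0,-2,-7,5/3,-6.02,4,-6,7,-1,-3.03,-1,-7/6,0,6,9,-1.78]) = [-7,-6.46,-6.02,-6,-3.03,-2,-1.78,-7/6,-1,-1,0,0,1,5/3,3,4,6,7,9]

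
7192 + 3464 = 10656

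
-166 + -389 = -555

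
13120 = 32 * 410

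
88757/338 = 262+201/338 ≈ 262.59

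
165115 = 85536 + 79579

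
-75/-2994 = 25/998 ≈ 0.0251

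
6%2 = 0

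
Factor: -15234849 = -1*3^2*7^1*241823^1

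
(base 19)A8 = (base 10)198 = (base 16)C6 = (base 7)402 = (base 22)90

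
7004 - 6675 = 329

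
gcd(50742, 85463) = 1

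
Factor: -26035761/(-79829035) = 3^1*5^(-1)*11^(-1)*13^(-1)*311^(-1)*359^(-1)*8678587^1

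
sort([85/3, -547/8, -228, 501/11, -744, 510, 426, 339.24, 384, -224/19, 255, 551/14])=[-744, -228, -547/8, -224/19, 85/3, 551/14, 501/11, 255, 339.24, 384, 426, 510]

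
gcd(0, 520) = 520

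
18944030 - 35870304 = -16926274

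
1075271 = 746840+328431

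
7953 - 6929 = 1024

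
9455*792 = 7488360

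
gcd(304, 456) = 152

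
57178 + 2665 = 59843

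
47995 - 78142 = -30147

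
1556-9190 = -7634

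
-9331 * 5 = -46655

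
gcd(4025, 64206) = 1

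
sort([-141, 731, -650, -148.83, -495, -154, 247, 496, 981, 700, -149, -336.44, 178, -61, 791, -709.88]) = [-709.88, -650, -495, -336.44, -154, -149, -148.83, -141, -61, 178, 247, 496, 700, 731, 791, 981]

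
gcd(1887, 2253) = 3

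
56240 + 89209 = 145449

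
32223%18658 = 13565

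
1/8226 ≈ 0.000122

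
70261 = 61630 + 8631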